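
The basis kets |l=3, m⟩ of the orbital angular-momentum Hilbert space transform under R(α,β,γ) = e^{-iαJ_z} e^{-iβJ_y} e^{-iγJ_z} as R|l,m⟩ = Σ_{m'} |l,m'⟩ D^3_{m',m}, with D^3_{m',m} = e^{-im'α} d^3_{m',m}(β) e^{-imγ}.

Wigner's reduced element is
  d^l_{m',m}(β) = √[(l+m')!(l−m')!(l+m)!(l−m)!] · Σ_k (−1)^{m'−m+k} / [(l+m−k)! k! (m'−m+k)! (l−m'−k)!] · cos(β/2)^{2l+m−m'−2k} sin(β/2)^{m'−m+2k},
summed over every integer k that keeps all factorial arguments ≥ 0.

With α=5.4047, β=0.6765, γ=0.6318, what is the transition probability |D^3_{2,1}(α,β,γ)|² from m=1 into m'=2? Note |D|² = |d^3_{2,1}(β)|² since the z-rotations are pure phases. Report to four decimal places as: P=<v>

P=0.3480

First d^3_{2,1}(β=0.6765), then the phase factors e^{-i(2)α} and e^{-i(1)γ}:
Half-angle: c=0.943337, s=0.331837. N=√(120·1·24·2)=75.894664
Admissible k: 0..1 (factorial args all ≥0)
  k=0: (−1)^1·75.8947/(24)·0.9433^5·0.3318^1 = -0.783896
  k=1: (−1)^2·75.8947/(12)·0.9433^3·0.3318^3 = +0.194001
d^3_{2,1}(0.6765) = -0.783896 +0.194001 = -0.589895
|D^3_{2,1}|² = |d^3_{2,1}(β)|² = (-0.589895)² = 0.347976 (the z-rotation phases have unit modulus)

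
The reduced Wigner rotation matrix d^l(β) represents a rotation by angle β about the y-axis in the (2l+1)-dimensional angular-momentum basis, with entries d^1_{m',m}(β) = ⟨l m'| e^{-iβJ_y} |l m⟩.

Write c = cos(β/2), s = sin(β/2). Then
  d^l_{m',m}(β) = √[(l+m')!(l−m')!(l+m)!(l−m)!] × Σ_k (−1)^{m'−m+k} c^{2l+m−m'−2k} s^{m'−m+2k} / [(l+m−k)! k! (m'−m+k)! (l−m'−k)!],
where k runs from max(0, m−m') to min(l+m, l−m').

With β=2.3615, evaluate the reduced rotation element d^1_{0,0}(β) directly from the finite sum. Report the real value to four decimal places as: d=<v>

d=-0.7108

d^1_{0,0}(β=2.3615) via Wigner's sum:
Half-angle: c=0.380231, s=0.924891. N=√(1·1·1·1)=1.000000
k∈{0,1} keeps every argument non-negative
  k=0: (−1)^0·1.0000/(1)·0.3802^2·0.9249^0 = +0.144576
  k=1: (−1)^1·1.0000/(1)·0.3802^0·0.9249^2 = -0.855424
d^1_{0,0}(2.3615) = +0.144576 -0.855424 = -0.710848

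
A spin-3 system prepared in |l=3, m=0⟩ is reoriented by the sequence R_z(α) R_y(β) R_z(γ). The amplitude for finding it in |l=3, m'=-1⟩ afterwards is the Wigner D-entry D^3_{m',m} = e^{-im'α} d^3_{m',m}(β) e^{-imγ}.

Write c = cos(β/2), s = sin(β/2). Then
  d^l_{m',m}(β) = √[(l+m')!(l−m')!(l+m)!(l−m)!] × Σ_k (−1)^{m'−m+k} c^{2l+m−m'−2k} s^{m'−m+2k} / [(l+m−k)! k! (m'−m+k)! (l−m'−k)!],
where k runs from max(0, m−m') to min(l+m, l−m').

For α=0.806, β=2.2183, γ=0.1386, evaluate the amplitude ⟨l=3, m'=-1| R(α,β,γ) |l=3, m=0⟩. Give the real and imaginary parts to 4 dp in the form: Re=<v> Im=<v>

Re=0.1959 Im=0.2041

Split into d^3_{-1,0}(β=2.2183) × two z-phases.
With c≡cos(β/2)=0.445423 and s≡sin(β/2)=0.895320, N=[2·24·6·6]^{1/2}=41.569219
The bounds max(0,m−m')=1 and min(l+m,l−m')=3 give 3 terms
  k=1: (−1)^0·41.5692/(12)·0.4454^5·0.8953^1 = +0.054379
  k=2: (−1)^1·41.5692/(4)·0.4454^3·0.8953^3 = -0.659120
  k=3: (−1)^2·41.5692/(12)·0.4454^1·0.8953^5 = +0.887678
d^3_{-1,0}(2.2183) = +0.054379 -0.659120 +0.887678 = +0.282937
D = (+0.692390+0.721523i)·(+0.282937)·(+1.000000+0.000000i) = +0.195903+0.204146i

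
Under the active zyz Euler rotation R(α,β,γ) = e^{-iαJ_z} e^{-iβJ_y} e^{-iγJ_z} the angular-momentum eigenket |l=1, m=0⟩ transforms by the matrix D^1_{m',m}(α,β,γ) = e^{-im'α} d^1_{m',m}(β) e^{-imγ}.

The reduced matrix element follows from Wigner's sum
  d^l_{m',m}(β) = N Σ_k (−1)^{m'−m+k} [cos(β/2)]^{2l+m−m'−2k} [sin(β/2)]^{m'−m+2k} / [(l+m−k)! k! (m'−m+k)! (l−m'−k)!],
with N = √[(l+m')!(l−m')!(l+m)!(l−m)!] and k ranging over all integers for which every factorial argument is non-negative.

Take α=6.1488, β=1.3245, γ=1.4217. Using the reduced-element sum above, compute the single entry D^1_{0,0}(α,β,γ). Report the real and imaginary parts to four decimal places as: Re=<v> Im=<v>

Re=0.2438 Im=0.0000

First d^1_{0,0}(β=1.3245), then the phase factors e^{-i(0)α} and e^{-i(0)γ}:
Half-angle: c=0.788611, s=0.614893. N=√(1·1·1·1)=1.000000
Admissible k: 0..1 (factorial args all ≥0)
  k=0: (−1)^0·1.0000/(1)·0.7886^2·0.6149^0 = +0.621907
  k=1: (−1)^1·1.0000/(1)·0.7886^0·0.6149^2 = -0.378093
d^1_{0,0}(1.3245) = +0.621907 -0.378093 = +0.243814
Attach z-rotation phases: D = e^{-i(0)(6.1488)}·(+0.243814)·e^{-i(0)(1.4217)} = +0.243814+0.000000i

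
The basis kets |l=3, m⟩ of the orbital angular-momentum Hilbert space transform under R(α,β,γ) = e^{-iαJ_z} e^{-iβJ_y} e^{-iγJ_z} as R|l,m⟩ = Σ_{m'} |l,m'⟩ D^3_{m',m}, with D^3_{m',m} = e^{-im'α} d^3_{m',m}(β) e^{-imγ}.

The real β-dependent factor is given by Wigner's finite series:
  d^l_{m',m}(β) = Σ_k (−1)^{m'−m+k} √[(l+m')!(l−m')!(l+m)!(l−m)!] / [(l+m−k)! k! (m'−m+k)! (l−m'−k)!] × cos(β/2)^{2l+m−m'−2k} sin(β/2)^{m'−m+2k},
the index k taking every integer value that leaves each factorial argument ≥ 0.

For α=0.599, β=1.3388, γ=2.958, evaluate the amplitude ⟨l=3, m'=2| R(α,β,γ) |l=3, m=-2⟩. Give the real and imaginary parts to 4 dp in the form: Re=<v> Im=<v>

D^3_{2,-2}(0.599,1.3388,2.958) = e^{-i·2·0.599}·d^3_{2,-2}(1.3388)·e^{-i·-2·2.958}. Compute d first:
With c≡cos(β/2)=0.784194 and s≡sin(β/2)=0.620516, N=[120·1·1·120]^{1/2}=120.000000
k: max(0,(-2)−(2))=0 … min(3+(-2),3−(2))=1
  k=0: (−1)^4·120.0000/(24)·0.7842^2·0.6205^4 = +0.455856
  k=1: (−1)^5·120.0000/(120)·0.7842^0·0.6205^6 = -0.057084
d^3_{2,-2}(1.3388) = +0.455856 -0.057084 = +0.398772
Attach z-rotation phases: D = e^{-i(2)(0.599)}·(+0.398772)·e^{-i(-2)(2.958)} = +0.002238-0.398766i

Re=0.0022 Im=-0.3988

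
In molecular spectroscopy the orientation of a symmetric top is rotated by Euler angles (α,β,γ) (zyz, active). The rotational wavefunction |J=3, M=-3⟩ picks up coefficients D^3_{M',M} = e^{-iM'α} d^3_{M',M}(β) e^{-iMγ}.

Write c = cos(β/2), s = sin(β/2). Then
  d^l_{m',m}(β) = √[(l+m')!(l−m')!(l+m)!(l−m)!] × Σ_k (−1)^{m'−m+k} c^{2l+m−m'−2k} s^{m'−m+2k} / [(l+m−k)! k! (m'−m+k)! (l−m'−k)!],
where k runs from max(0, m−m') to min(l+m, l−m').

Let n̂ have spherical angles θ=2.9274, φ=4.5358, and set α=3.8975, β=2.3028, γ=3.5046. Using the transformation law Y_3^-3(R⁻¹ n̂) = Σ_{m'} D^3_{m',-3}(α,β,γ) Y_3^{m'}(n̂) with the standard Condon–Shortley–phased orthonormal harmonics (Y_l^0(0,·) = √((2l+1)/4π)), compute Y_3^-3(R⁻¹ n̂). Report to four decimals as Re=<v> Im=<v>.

Need the full column D^3_{m',-3} for m'=−3..3 at α=3.8975, β=2.3028, γ=3.5046.
cos(β/2)=0.407209, sin(β/2)=0.913335
d^3_{-3,-3}: single k=0 term ⇒ +0.004559;  D = -0.004454-0.000973i
d^3_{-2,-3}: single k=0 term ⇒ -0.025049;  D = -0.021475+0.012895i
d^3_{-1,-3}: single k=0 term ⇒ +0.088833;  D = -0.024048+0.085516i
d^3_{0,-3}: single k=0 term ⇒ -0.230069;  D = +0.106603+0.203881i
d^3_{1,-3}: single k=0 term ⇒ +0.446890;  D = +0.422324+0.146128i
d^3_{2,-3}: single k=0 term ⇒ -0.633933;  D = +0.578113-0.260108i
d^3_{3,-3}: single k=0 term ⇒ +0.580471;  D = +0.221813-0.536419i
Y_3^{m'}(θ=2.9274,φ=4.5358) and Σ D·Y over m':
  (-0.0045-0.0010i)·(+0.0020-0.0035i)  (-0.0215+0.0129i)·(+0.0423+0.0156i)  (-0.0240+0.0855i)·(-0.0455+0.2552i)  (+0.1066+0.2039i)·(-0.6469+0.0000i)  (+0.4223+0.1461i)·(+0.0455+0.2552i)  (+0.5781-0.2601i)·(+0.0423-0.0156i)  (+0.2218-0.5364i)·(-0.0020-0.0035i)
Y_3^-3(R⁻¹ n̂) = -0.090768-0.046973i

Re=-0.0908 Im=-0.0470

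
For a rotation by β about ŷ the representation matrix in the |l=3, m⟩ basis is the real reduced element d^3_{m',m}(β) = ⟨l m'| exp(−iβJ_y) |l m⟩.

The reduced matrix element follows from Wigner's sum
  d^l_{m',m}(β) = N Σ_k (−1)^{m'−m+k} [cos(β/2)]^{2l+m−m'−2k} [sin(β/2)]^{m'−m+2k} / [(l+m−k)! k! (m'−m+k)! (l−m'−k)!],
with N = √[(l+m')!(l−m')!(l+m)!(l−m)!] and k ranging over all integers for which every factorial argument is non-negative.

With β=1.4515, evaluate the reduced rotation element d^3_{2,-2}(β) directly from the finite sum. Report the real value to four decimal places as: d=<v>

d=0.4573

d^3_{2,-2}(β=1.4515) via Wigner's sum:
c=cos(1.4515/2)=0.748002, s=sin(1.4515/2)=0.663697; N=√[120·1·1·120]=120.000000
k: max(0,(-2)−(2))=0 … min(3+(-2),3−(2))=1
  k=0: (−1)^4·120.0000/(24)·0.7480^2·0.6637^4 = +0.542817
  k=1: (−1)^5·120.0000/(120)·0.7480^0·0.6637^6 = -0.085471
d^3_{2,-2}(1.4515) = +0.542817 -0.085471 = +0.457347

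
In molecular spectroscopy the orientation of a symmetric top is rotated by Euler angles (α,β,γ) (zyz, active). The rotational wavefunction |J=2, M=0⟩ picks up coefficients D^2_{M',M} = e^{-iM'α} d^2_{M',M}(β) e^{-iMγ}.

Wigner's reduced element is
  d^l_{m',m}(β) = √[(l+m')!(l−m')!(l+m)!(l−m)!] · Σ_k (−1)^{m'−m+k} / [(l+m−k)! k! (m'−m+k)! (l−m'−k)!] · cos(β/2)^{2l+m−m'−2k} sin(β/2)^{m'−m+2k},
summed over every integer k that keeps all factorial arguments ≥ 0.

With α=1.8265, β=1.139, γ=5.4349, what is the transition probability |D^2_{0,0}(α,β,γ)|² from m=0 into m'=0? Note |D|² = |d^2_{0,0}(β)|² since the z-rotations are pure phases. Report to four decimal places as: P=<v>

P=0.0563

D^2_{0,0}(1.8265,1.139,5.4349) = e^{-i·0·1.8265}·d^2_{0,0}(1.139)·e^{-i·0·5.4349}. Compute d first:
c=cos(1.139/2)=0.842171, s=sin(1.139/2)=0.539211; N=√[2·2·2·2]=4.000000
The bounds max(0,m−m')=0 and min(l+m,l−m')=2 give 3 terms
  k=0: (−1)^0·4.0000/(4)·0.8422^4·0.5392^0 = +0.503038
  k=1: (−1)^1·4.0000/(1)·0.8422^2·0.5392^2 = -0.824855
  k=2: (−1)^2·4.0000/(4)·0.8422^0·0.5392^4 = +0.084535
d^2_{0,0}(1.139) = +0.503038 -0.824855 +0.084535 = -0.237283
|D^2_{0,0}|² = |d^2_{0,0}(β)|² = (-0.237283)² = 0.056303 (the z-rotation phases have unit modulus)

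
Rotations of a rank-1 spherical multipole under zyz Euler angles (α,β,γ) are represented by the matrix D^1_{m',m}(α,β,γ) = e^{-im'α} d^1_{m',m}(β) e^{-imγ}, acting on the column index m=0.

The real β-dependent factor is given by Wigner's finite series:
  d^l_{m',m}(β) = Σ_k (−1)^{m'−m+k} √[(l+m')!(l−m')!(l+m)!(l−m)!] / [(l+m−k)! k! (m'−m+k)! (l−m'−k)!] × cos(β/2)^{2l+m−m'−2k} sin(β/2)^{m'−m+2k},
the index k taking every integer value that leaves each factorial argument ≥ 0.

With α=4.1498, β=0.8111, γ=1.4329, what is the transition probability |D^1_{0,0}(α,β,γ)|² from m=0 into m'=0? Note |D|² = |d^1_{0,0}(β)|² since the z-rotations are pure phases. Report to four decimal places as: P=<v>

Split into d^1_{0,0}(β=0.8111) × two z-phases.
Half-angle: c=0.918886, s=0.394524. N=√(1·1·1·1)=1.000000
The bounds max(0,m−m')=0 and min(l+m,l−m')=1 give 2 terms
  k=0: (−1)^0·1.0000/(1)·0.9189^2·0.3945^0 = +0.844351
  k=1: (−1)^1·1.0000/(1)·0.9189^0·0.3945^2 = -0.155649
d^1_{0,0}(0.8111) = +0.844351 -0.155649 = +0.688701
|D^1_{0,0}|² = |d^1_{0,0}(β)|² = (+0.688701)² = 0.474309 (the z-rotation phases have unit modulus)

P=0.4743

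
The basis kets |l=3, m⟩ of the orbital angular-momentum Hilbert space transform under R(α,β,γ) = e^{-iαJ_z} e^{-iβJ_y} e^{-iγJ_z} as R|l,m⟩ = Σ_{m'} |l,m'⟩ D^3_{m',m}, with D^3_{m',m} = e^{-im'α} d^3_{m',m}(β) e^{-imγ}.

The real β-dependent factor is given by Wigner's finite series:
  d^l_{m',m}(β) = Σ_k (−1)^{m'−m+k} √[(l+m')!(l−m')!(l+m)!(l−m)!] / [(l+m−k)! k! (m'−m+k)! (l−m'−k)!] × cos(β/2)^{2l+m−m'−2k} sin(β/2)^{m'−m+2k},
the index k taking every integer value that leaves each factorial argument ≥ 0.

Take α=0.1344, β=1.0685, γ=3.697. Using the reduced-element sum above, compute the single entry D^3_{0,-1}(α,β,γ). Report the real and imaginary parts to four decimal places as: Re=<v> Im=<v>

Split into d^3_{0,-1}(β=1.0685) × two z-phases.
With c≡cos(β/2)=0.860651 and s≡sin(β/2)=0.509196, N=[6·6·2·24]^{1/2}=41.569219
Admissible k: 0..2 (factorial args all ≥0)
  k=0: (−1)^1·41.5692/(12)·0.8607^5·0.5092^1 = -0.832933
  k=1: (−1)^2·41.5692/(4)·0.8607^3·0.5092^3 = +0.874675
  k=2: (−1)^3·41.5692/(12)·0.8607^1·0.5092^5 = -0.102057
d^3_{0,-1}(1.0685) = -0.832933 +0.874675 -0.102057 = -0.060314
D = (+1.000000+0.000000i)·(-0.060314)·(-0.849686-0.527289i) = +0.051248+0.031803i

Re=0.0512 Im=0.0318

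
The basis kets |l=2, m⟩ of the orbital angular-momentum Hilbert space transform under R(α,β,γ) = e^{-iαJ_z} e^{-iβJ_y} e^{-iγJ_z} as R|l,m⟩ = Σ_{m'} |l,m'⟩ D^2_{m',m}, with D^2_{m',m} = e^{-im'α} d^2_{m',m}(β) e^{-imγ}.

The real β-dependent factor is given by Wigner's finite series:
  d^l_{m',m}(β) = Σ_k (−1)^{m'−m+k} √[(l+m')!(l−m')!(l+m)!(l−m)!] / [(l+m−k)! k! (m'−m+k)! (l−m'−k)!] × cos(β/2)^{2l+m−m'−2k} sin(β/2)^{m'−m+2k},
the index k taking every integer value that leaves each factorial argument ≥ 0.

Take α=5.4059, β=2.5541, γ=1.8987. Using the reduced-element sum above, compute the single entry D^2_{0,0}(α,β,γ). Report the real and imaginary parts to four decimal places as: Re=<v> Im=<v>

First d^2_{0,0}(β=2.5541), then the phase factors e^{-i(0)α} and e^{-i(0)γ}:
With c≡cos(β/2)=0.289540 and s≡sin(β/2)=0.957166, N=[2·2·2·2]^{1/2}=4.000000
k: max(0,(0)−(0))=0 … min(2+(0),2−(0))=2
  k=0: (−1)^0·4.0000/(4)·0.2895^4·0.9572^0 = +0.007028
  k=1: (−1)^1·4.0000/(1)·0.2895^2·0.9572^2 = -0.307222
  k=2: (−1)^2·4.0000/(4)·0.2895^0·0.9572^4 = +0.839361
d^2_{0,0}(2.5541) = +0.007028 -0.307222 +0.839361 = +0.539167
Attach z-rotation phases: D = e^{-i(0)(5.4059)}·(+0.539167)·e^{-i(0)(1.8987)} = +0.539167+0.000000i

Re=0.5392 Im=0.0000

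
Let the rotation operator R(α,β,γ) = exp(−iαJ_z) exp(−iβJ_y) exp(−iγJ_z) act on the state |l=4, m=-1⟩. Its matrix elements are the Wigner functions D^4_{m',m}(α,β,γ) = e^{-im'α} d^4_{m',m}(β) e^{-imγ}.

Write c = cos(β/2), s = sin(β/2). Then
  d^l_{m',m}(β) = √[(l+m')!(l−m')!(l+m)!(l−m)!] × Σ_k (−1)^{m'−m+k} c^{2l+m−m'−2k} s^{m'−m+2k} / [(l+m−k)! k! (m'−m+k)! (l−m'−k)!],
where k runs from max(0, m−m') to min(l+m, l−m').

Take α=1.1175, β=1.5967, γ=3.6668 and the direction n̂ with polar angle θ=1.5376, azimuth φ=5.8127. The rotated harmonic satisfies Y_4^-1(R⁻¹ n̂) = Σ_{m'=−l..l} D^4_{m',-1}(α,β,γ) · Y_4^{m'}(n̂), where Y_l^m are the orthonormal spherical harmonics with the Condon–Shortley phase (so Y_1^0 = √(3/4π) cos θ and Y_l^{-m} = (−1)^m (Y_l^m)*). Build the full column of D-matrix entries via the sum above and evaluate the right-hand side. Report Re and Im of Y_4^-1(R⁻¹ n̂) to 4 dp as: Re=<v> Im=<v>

Re=0.0135 Im=-0.0217

Need the full column D^4_{m',-1} for m'=−4..4 at α=1.1175, β=1.5967, γ=3.6668.
cos(β/2)=0.697889, sin(β/2)=0.716206
d^4_{-4,-1}: single k=3 term ⇒ +0.455135;  D = -0.127011+0.437054i
d^4_{-3,-1}: k∈[2..3] ⇒ +0.470398 -0.825688 = -0.355291;  D = -0.263300-0.238547i
d^4_{-2,-1}: k∈[1..3] ⇒ +0.245008 -1.290186 +0.905864 = -0.139314;  D = -0.129304+0.051853i
d^4_{-1,-1}: k∈[0..3] ⇒ +0.056272 -0.888968 +1.872485 -0.657354 = +0.382435;  D = +0.027478-0.381447i
d^4_{0,-1}: k∈[0..3] ⇒ -0.258261 +1.631970 -1.718757 +0.301693 = -0.043354;  D = +0.037511+0.021738i
d^4_{1,-1}: k∈[0..3] ⇒ +0.592645 -1.872485 +0.986031 -0.069231 = -0.363040;  D = +0.301201-0.202672i
d^4_{2,-1}: k∈[0..2] ⇒ -0.860124 +1.358797 -0.286211 = +0.212461;  D = +0.029436+0.210412i
d^4_{3,-1}: k∈[0..1] ⇒ +0.825688 -0.521759 = +0.303930;  D = +0.289041+0.093960i
d^4_{4,-1}: single k=0 term ⇒ -0.479338;  D = -0.332856+0.344923i
Y_4^{m'}(θ=1.5376,φ=5.8127) and Σ D·Y over m':
  (-0.1270+0.4371i)·(-0.1352+0.4204i)  (-0.2633-0.2385i)·(+0.0066+0.0409i)  (-0.1293+0.0519i)·(-0.1953-0.2680i)  (+0.0275-0.3814i)·(-0.0419-0.0213i)  (+0.0375+0.0217i)·(+0.3139+0.0000i)  (+0.3012-0.2027i)·(+0.0419-0.0213i)  (+0.0294+0.2104i)·(-0.1953+0.2680i)  (+0.2890+0.0940i)·(-0.0066+0.0409i)  (-0.3329+0.3449i)·(-0.1352-0.4204i)
Y_4^-1(R⁻¹ n̂) = +0.013538-0.021692i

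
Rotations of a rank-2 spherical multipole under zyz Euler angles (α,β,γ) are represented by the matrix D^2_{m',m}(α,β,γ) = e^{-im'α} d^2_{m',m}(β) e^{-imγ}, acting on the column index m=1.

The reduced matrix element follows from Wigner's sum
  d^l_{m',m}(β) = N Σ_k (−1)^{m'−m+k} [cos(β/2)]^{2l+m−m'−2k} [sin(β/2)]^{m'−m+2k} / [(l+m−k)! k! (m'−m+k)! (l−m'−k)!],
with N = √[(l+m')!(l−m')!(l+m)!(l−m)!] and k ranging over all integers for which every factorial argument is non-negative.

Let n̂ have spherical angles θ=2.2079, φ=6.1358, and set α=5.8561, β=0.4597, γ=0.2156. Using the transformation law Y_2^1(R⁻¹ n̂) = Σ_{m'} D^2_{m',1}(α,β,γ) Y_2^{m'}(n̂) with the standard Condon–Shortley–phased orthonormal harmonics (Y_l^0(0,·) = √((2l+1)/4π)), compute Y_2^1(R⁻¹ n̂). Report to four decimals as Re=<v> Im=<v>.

Re=0.1443 Im=0.0018

Need the full column D^2_{m',1} for m'=−2..2 at α=5.8561, β=0.4597, γ=0.2156.
cos(β/2)=0.973701, sin(β/2)=0.227831
d^2_{-2,1}: single k=3 term ⇒ +0.023030;  D = +0.011062-0.020200i
d^2_{-1,1}: k∈[2..3] ⇒ +0.147638 -0.002694 = +0.144944;  D = +0.116026-0.086872i
d^2_{0,1}: k∈[1..2] ⇒ +0.515188 -0.028206 = +0.486982;  D = +0.475707-0.104182i
d^2_{1,1}: k∈[0..1] ⇒ +0.898880 -0.147638 = +0.751242;  D = +0.734504+0.157695i
d^2_{2,1}: single k=0 term ⇒ -0.420649;  D = -0.337760-0.250727i
Y_2^{m'}(θ=2.2079,φ=6.1358) and Σ D·Y over m':
  (+0.0111-0.0202i)·(+0.2388+0.0725i)  (+0.1160-0.0869i)·(-0.3654-0.0542i)  (+0.4757-0.1042i)·(+0.0194+0.0000i)  (+0.7345+0.1577i)·(+0.3654-0.0542i)  (-0.3378-0.2507i)·(+0.2388-0.0725i)
Y_2^1(R⁻¹ n̂) = +0.144343+0.001792i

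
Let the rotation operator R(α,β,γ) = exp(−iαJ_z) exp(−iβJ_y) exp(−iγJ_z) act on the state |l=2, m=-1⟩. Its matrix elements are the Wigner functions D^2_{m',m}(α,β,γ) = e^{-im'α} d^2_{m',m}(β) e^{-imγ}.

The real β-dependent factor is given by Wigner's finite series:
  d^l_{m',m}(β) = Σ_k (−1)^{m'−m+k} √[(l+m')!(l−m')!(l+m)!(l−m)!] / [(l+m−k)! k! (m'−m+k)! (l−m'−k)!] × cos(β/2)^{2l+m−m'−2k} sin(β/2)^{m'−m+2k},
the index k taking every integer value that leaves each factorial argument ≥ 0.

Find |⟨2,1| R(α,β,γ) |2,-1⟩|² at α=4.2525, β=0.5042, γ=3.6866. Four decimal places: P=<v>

D^2_{1,-1}(4.2525,0.5042,3.6866) = e^{-i·1·4.2525}·d^2_{1,-1}(0.5042)·e^{-i·-1·3.6866}. Compute d first:
Half-angle: c=0.968391, s=0.249438. N=√(6·1·1·6)=6.000000
Admissible k: 0..1 (factorial args all ≥0)
  k=0: (−1)^2·6.0000/(2)·0.9684^2·0.2494^2 = +0.175044
  k=1: (−1)^3·6.0000/(6)·0.9684^0·0.2494^4 = -0.003871
d^2_{1,-1}(0.5042) = +0.175044 -0.003871 = +0.171173
|D^2_{1,-1}|² = |d^2_{1,-1}(β)|² = (+0.171173)² = 0.029300 (the z-rotation phases have unit modulus)

P=0.0293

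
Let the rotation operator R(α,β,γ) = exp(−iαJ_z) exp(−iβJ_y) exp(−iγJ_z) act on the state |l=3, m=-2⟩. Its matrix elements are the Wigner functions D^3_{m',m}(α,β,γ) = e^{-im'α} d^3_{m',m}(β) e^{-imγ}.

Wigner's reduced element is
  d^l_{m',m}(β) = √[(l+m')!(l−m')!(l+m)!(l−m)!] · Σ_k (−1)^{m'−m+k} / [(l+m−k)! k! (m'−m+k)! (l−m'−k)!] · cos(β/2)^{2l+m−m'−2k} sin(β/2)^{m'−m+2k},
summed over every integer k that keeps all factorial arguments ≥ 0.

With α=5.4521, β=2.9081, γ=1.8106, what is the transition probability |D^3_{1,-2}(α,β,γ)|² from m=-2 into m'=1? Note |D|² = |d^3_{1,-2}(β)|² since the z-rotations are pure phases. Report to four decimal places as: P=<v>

First d^3_{1,-2}(β=2.9081), then the phase factors e^{-i(1)α} and e^{-i(-2)γ}:
c=cos(2.9081/2)=0.116481, s=sin(2.9081/2)=0.993193; N=√[24·2·1·120]=75.894664
Admissible k: 0..1 (factorial args all ≥0)
  k=0: (−1)^3·75.8947/(12)·0.1165^3·0.9932^3 = -0.009793
  k=1: (−1)^4·75.8947/(24)·0.1165^1·0.9932^5 = +0.355979
d^3_{1,-2}(2.9081) = -0.009793 +0.355979 = +0.346186
|D^3_{1,-2}|² = |d^3_{1,-2}(β)|² = (+0.346186)² = 0.119845 (the z-rotation phases have unit modulus)

P=0.1198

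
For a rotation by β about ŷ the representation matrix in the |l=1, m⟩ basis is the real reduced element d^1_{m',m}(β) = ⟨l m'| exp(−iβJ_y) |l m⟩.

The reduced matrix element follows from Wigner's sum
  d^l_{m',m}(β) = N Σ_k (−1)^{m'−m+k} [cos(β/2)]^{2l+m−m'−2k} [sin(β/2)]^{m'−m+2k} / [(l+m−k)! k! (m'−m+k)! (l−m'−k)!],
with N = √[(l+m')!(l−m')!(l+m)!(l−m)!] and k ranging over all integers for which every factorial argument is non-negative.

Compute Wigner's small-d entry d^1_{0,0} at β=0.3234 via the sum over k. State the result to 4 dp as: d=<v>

d=0.9482

d^1_{0,0}(β=0.3234) via Wigner's sum:
c=cos(0.3234/2)=0.986955, s=sin(0.3234/2)=0.160996; N=√[1·1·1·1]=1.000000
k: max(0,(0)−(0))=0 … min(1+(0),1−(0))=1
  k=0: (−1)^0·1.0000/(1)·0.9870^2·0.1610^0 = +0.974080
  k=1: (−1)^1·1.0000/(1)·0.9870^0·0.1610^2 = -0.025920
d^1_{0,0}(0.3234) = +0.974080 -0.025920 = +0.948160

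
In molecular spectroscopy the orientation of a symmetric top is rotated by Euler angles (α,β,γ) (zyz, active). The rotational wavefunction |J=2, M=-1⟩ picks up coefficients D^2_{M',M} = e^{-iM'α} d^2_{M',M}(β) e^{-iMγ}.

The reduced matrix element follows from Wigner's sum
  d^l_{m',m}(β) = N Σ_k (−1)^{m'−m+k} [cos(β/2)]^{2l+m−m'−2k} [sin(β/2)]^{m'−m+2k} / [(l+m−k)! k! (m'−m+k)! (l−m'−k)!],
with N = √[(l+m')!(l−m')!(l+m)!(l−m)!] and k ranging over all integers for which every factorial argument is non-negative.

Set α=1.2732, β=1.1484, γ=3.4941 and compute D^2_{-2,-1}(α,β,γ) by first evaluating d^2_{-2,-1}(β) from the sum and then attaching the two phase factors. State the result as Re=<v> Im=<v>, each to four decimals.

Split into d^2_{-2,-1}(β=1.1484) × two z-phases.
c=cos(1.1484/2)=0.839627, s=sin(1.1484/2)=0.543163; N=√[1·24·1·6]=12.000000
The bounds max(0,m−m')=1 and min(l+m,l−m')=1 give 1 term
  k=1: (−1)^0·12.0000/(6)·0.8396^3·0.5432^1 = +0.643013
d^2_{-2,-1}(1.1484) = +0.643013
Phases: e^{-i·(-2)·1.2732}=-0.828040+0.560668i, e^{-i·(-1)·3.4941}=-0.938510-0.345252i ⇒ D=+0.624170-0.154523i

Re=0.6242 Im=-0.1545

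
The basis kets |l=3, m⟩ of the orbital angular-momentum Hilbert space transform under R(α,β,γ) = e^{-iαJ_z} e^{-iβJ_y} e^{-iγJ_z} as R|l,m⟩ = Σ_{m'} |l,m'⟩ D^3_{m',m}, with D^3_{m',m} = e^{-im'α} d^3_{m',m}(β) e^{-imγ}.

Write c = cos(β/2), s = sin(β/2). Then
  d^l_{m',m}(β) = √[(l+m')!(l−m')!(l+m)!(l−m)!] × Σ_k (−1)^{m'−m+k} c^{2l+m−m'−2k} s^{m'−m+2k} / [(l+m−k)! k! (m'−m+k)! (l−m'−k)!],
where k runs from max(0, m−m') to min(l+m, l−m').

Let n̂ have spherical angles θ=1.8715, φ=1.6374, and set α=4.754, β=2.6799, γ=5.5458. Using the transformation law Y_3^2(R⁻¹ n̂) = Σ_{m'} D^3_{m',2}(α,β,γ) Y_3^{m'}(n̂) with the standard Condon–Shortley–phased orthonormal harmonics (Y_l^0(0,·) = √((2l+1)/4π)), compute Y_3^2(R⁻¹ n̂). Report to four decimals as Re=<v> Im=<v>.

Re=-0.0229 Im=-0.1578

Need the full column D^3_{m',2} for m'=−3..3 at α=4.754, β=2.6799, γ=5.5458.
cos(β/2)=0.228801, sin(β/2)=0.973473
d^3_{-3,2}: single k=5 term ⇒ +0.489953;  D = -0.489750-0.014112i
d^3_{-2,2}: k∈[4..5] ⇒ +0.235063 -0.851028 = -0.615965;  D = +0.007886+0.615915i
d^3_{-1,2}: k∈[3..4] ⇒ +0.069884 -0.632526 = -0.562642;  D = -0.561809+0.030601i
d^3_{0,2}: k∈[2..3] ⇒ +0.014225 -0.257498 = -0.243273;  D = -0.023325-0.242153i
d^3_{1,2}: k∈[1..2] ⇒ +0.001930 -0.069884 = -0.067954;  D = +0.067311-0.009323i
d^3_{2,2}: k∈[0..1] ⇒ +0.000143 -0.012985 = -0.012842;  D = +0.002290+0.012636i
d^3_{3,2}: single k=0 term ⇒ -0.001495;  D = -0.001459+0.000328i
Y_3^{m'}(θ=1.8715,φ=1.6374) and Σ D·Y over m':
  (-0.4897-0.0141i)·(+0.0722+0.3563i)  (+0.0079+0.6159i)·(+0.2737-0.0367i)  (-0.5618+0.0306i)·(+0.0115+0.1729i)  (-0.0233-0.2422i)·(+0.2831+0.0000i)  (+0.0673-0.0093i)·(-0.0115+0.1729i)  (+0.0023+0.0126i)·(+0.2737+0.0367i)  (-0.0015+0.0003i)·(-0.0722+0.3563i)
Y_3^2(R⁻¹ n̂) = -0.022948-0.157824i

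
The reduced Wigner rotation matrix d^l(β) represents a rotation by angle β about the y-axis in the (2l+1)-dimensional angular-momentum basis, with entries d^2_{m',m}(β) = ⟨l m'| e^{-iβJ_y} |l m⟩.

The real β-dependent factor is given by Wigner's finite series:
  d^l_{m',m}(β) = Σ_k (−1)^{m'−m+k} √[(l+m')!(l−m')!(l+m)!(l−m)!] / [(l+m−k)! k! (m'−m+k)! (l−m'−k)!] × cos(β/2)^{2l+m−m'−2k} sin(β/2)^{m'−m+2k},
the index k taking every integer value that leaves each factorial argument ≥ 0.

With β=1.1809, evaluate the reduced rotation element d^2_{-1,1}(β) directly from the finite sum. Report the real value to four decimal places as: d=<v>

d=0.5456

d^2_{-1,1}(β=1.1809) via Wigner's sum:
c=cos(1.1809/2)=0.830690, s=sin(1.1809/2)=0.556735; N=√[1·6·6·1]=6.000000
The bounds max(0,m−m')=2 and min(l+m,l−m')=3 give 2 terms
  k=2: (−1)^0·6.0000/(2)·0.8307^2·0.5567^2 = +0.641647
  k=3: (−1)^1·6.0000/(6)·0.8307^0·0.5567^4 = -0.096071
d^2_{-1,1}(1.1809) = +0.641647 -0.096071 = +0.545576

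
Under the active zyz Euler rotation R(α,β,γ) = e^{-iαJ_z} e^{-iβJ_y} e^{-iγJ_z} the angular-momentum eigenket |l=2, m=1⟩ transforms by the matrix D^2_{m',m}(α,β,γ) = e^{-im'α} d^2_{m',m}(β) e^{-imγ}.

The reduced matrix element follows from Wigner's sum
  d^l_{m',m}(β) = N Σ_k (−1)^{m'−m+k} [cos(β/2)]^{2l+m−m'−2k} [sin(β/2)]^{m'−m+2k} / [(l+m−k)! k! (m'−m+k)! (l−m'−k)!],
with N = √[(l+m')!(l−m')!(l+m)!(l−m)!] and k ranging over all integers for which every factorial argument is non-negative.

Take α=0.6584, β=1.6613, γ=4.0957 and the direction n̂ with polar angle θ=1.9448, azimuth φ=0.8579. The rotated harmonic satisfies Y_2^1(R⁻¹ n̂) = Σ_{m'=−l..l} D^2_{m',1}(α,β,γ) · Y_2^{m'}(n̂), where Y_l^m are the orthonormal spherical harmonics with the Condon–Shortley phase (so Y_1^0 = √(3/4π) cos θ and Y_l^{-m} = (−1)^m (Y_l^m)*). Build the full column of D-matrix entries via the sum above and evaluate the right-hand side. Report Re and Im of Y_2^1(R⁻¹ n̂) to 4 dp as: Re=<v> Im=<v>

Re=0.2279 Im=-0.0894

Need the full column D^2_{m',1} for m'=−2..2 at α=0.6584, β=1.6613, γ=4.0957.
cos(β/2)=0.674396, sin(β/2)=0.738370
d^2_{-2,1}: single k=3 term ⇒ +0.542959;  D = -0.507637-0.192638i
d^2_{-1,1}: k∈[2..3] ⇒ +0.743874 -0.297232 = +0.446641;  D = -0.427255+0.130159i
d^2_{0,1}: k∈[1..2] ⇒ +0.554746 -0.664986 = -0.110240;  D = +0.063756-0.089933i
d^2_{1,1}: k∈[0..1] ⇒ +0.206852 -0.743874 = -0.537022;  D = -0.022393-0.536554i
d^2_{2,1}: single k=0 term ⇒ -0.452949;  D = -0.291836-0.346402i
Y_2^{m'}(θ=1.9448,φ=0.8579) and Σ D·Y over m':
  (-0.5076-0.1926i)·(-0.0484-0.3312i)  (-0.4273+0.1302i)·(-0.1718+0.1988i)  (+0.0638-0.0899i)·(-0.1891+0.0000i)  (-0.0224-0.5366i)·(+0.1718+0.1988i)  (-0.2918-0.3464i)·(-0.0484+0.3312i)
Y_2^1(R⁻¹ n̂) = +0.227879-0.089383i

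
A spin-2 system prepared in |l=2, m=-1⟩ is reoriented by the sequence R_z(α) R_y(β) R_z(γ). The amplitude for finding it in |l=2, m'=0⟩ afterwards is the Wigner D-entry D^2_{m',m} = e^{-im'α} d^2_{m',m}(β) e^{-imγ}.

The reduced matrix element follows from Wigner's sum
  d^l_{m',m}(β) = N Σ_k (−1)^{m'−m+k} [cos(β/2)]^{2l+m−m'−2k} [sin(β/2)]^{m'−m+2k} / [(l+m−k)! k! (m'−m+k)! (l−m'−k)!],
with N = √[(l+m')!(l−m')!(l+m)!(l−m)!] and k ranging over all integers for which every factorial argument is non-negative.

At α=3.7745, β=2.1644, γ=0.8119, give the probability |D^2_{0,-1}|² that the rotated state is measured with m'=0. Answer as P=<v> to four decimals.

First d^2_{0,-1}(β=2.1644), then the phase factors e^{-i(0)α} and e^{-i(-1)γ}:
Half-angle: c=0.469387, s=0.882993. N=√(2·2·1·6)=4.898979
k: max(0,(-1)−(0))=0 … min(2+(-1),2−(0))=1
  k=0: (−1)^1·4.8990/(2)·0.4694^3·0.8830^1 = -0.223679
  k=1: (−1)^2·4.8990/(2)·0.4694^1·0.8830^3 = +0.791549
d^2_{0,-1}(2.1644) = -0.223679 +0.791549 = +0.567870
|D^2_{0,-1}|² = |d^2_{0,-1}(β)|² = (+0.567870)² = 0.322476 (the z-rotation phases have unit modulus)

P=0.3225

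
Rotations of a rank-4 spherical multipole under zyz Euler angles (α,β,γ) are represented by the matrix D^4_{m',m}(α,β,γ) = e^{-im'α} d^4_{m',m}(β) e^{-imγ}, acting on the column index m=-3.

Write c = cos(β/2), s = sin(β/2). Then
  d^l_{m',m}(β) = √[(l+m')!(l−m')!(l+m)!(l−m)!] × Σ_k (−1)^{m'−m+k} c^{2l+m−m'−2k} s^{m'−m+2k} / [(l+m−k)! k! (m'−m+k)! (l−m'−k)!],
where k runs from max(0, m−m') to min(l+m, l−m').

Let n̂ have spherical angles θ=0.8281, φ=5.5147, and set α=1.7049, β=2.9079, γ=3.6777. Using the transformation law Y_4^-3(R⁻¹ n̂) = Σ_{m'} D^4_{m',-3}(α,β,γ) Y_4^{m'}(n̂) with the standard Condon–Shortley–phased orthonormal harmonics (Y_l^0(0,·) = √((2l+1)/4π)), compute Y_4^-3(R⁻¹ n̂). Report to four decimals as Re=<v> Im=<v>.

Re=-0.1223 Im=-0.1898

Need the full column D^4_{m',-3} for m'=−4..4 at α=1.7049, β=2.9079, γ=3.6777.
cos(β/2)=0.116581, sin(β/2)=0.993181
d^4_{-4,-3}: single k=1 term ⇒ +0.000001;  D = +0.000000-0.000001i
d^4_{-3,-3}: k∈[0..1] ⇒ +0.000000 -0.000017 = -0.000017;  D = +0.000016+0.000007i
d^4_{-2,-3}: k∈[0..1] ⇒ -0.000001 +0.000237 = +0.000236;  D = -0.000071+0.000225i
d^4_{-1,-3}: k∈[0..1] ⇒ +0.000020 -0.002378 = -0.002358;  D = -0.002323-0.000403i
d^4_{0,-3}: k∈[0..1] ⇒ -0.000250 +0.018117 = +0.017867;  D = +0.000670-0.017855i
d^4_{1,-3}: k∈[0..1] ⇒ +0.002378 -0.103537 = -0.101159;  D = +0.100688-0.009755i
d^4_{2,-3}: k∈[0..1] ⇒ -0.017187 +0.415805 = +0.398618;  D = +0.091140+0.388059i
d^4_{3,-3}: k∈[0..1] ⇒ +0.091311 -0.946734 = -0.855423;  D = -0.799137+0.305171i
d^4_{4,-3}: single k=0 term ⇒ -0.314319;  D = +0.150386+0.276008i
Y_4^{m'}(θ=0.8281,φ=5.5147) and Σ D·Y over m':
  (+0.0000-0.0000i)·(-0.1300+0.0088i)  (+0.0000+0.0000i)·(-0.2268+0.2511i)  (-0.0001+0.0002i)·(+0.0135+0.3994i)  (-0.0023-0.0004i)·(+0.0341+0.0330i)  (+0.0007-0.0179i)·(-0.3596+0.0000i)  (+0.1007-0.0098i)·(-0.0341+0.0330i)  (+0.0911+0.3881i)·(+0.0135-0.3994i)  (-0.7991+0.3052i)·(+0.2268+0.2511i)  (+0.1504+0.2760i)·(-0.1300-0.0088i)
Y_4^-3(R⁻¹ n̂) = -0.122306-0.189840i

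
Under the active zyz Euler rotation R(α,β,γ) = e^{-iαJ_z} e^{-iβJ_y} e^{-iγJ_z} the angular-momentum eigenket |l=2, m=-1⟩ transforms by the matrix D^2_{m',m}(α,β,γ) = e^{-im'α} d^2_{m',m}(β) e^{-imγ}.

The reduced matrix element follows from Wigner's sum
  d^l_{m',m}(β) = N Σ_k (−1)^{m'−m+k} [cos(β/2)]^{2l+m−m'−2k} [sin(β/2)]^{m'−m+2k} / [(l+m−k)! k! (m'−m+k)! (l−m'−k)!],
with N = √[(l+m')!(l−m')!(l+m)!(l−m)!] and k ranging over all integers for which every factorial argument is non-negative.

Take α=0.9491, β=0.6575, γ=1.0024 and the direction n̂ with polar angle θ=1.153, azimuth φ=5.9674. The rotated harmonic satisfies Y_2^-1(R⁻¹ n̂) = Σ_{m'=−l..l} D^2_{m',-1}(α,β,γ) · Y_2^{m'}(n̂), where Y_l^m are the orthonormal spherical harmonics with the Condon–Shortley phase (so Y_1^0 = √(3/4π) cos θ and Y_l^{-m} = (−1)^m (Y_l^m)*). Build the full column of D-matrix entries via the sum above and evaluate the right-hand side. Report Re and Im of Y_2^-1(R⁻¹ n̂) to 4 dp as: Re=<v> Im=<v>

Re=-0.2838 Im=0.1678

Need the full column D^2_{m',-1} for m'=−2..2 at α=0.9491, β=0.6575, γ=1.0024.
cos(β/2)=0.946447, sin(β/2)=0.322860
d^2_{-2,-1}: single k=1 term ⇒ +0.547436;  D = -0.531615+0.130655i
d^2_{-1,-1}: k∈[0..1] ⇒ +0.802388 -0.280119 = +0.522269;  D = -0.194062+0.484877i
d^2_{0,-1}: k∈[0..1] ⇒ -0.670469 +0.078022 = -0.592447;  D = -0.318903-0.499294i
d^2_{1,-1}: k∈[0..1] ⇒ +0.280119 -0.010866 = +0.269253;  D = +0.268871+0.014344i
d^2_{2,-1}: single k=0 term ⇒ -0.063704;  D = -0.039809+0.049735i
Y_2^{m'}(θ=1.153,φ=5.9674) and Σ D·Y over m':
  (-0.5316+0.1307i)·(+0.2604+0.1905i)  (-0.1941+0.4849i)·(+0.2723+0.0890i)  (-0.3189-0.4993i)·(-0.1596+0.0000i)  (+0.2689+0.0143i)·(-0.2723+0.0890i)  (-0.0398+0.0497i)·(+0.2604-0.1905i)
Y_2^-1(R⁻¹ n̂) = -0.283822+0.167778i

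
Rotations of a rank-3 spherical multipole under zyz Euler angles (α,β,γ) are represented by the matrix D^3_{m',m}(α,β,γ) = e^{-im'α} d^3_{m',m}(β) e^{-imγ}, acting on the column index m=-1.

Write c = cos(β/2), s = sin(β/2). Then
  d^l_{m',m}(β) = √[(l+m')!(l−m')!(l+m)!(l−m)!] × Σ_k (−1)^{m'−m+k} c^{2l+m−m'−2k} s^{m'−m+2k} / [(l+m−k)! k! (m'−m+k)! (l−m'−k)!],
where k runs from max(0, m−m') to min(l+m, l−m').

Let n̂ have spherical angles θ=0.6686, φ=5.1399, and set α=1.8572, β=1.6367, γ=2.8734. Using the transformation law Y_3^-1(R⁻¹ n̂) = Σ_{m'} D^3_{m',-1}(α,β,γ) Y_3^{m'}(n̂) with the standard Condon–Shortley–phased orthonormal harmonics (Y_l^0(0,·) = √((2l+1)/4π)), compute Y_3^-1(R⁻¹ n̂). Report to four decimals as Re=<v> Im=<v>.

Re=0.2698 Im=-0.1094

Need the full column D^3_{m',-1} for m'=−3..3 at α=1.8572, β=1.6367, γ=2.8734.
cos(β/2)=0.683427, sin(β/2)=0.730019
d^3_{-3,-1}: single k=2 term ⇒ +0.450279;  D = -0.250899+0.373900i
d^3_{-2,-1}: k∈[1..2] ⇒ +0.344187 -0.785432 = -0.441245;  D = -0.420932-0.132341i
d^3_{-1,-1}: k∈[0..2] ⇒ +0.101895 -0.930093 +0.795925 = -0.032273;  D = -0.000588+0.032268i
d^3_{0,-1}: k∈[0..2] ⇒ -0.377037 +1.290596 -0.490856 = +0.422703;  D = -0.407592+0.112012i
d^3_{1,-1}: k∈[0..2] ⇒ +0.697569 -1.061233 +0.151358 = -0.212306;  D = -0.111800-0.180484i
d^3_{2,-1}: k∈[0..1] ⇒ -0.785432 +0.448088 = -0.337344;  D = -0.224913+0.251426i
d^3_{3,-1}: single k=0 term ⇒ +0.513767;  D = -0.464087-0.220410i
Y_3^{m'}(θ=0.6686,φ=5.1399) and Σ D·Y over m':
  (-0.2509+0.3739i)·(-0.0953-0.0283i)  (-0.4209-0.1323i)·(-0.2022+0.2325i)  (-0.0006+0.0323i)·(+0.1727+0.3790i)  (-0.4076+0.1120i)·(+0.0230+0.0000i)  (-0.1118-0.1805i)·(-0.1727+0.3790i)  (-0.2249+0.2514i)·(-0.2022-0.2325i)  (-0.4641-0.2204i)·(+0.0953-0.0283i)
Y_3^-1(R⁻¹ n̂) = +0.269835-0.109363i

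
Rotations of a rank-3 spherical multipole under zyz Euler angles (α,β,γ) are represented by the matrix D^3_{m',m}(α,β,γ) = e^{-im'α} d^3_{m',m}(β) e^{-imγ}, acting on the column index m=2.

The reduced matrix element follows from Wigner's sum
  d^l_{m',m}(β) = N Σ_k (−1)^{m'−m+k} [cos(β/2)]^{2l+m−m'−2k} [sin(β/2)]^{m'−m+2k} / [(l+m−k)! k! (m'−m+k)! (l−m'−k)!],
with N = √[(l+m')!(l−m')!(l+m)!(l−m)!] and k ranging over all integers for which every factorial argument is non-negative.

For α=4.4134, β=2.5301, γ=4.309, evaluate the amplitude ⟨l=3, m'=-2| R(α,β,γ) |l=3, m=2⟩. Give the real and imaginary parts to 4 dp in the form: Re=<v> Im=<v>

Split into d^3_{-2,2}(β=2.5301) × two z-phases.
c=cos(2.5301/2)=0.301005, s=sin(2.5301/2)=0.953623; N=√[1·120·120·1]=120.000000
k∈{4,5} keeps every argument non-negative
  k=4: (−1)^0·120.0000/(24)·0.3010^2·0.9536^4 = +0.374648
  k=5: (−1)^1·120.0000/(120)·0.3010^0·0.9536^6 = -0.752071
d^3_{-2,2}(2.5301) = +0.374648 -0.752071 = -0.377423
Phases: e^{-i·(-2)·4.4134}=-0.826476+0.562972i, e^{-i·(2)·4.309}=-0.691829-0.722062i ⇒ D=-0.369226-0.078235i

Re=-0.3692 Im=-0.0782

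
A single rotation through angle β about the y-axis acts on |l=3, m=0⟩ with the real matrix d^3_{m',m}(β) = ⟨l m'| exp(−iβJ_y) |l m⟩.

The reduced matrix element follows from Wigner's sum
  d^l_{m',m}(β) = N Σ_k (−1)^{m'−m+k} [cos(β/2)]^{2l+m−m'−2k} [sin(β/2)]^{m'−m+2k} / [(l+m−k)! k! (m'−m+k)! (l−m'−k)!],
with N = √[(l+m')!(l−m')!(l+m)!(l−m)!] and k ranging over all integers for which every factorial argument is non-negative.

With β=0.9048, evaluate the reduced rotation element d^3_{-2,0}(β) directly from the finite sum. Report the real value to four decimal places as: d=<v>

d^3_{-2,0}(β=0.9048) via Wigner's sum:
Half-angle: c=0.899401, s=0.437125. N=√(1·120·6·6)=65.726707
k: max(0,(0)−(-2))=2 … min(3+(0),3−(-2))=3
  k=2: (−1)^0·65.7267/(12)·0.8994^4·0.4371^2 = +0.684834
  k=3: (−1)^1·65.7267/(12)·0.8994^2·0.4371^4 = -0.161767
d^3_{-2,0}(0.9048) = +0.684834 -0.161767 = +0.523067

d=0.5231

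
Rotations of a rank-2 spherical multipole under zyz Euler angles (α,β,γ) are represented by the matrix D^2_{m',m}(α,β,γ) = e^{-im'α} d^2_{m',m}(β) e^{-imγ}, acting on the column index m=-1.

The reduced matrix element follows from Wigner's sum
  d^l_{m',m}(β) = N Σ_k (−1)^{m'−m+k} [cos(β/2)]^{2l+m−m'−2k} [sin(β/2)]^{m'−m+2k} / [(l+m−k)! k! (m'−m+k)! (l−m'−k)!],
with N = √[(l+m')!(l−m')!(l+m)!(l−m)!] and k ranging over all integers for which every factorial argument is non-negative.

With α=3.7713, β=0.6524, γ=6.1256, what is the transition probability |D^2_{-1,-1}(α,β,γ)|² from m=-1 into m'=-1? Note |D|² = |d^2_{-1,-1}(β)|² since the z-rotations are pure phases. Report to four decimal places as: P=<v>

Split into d^2_{-1,-1}(β=0.6524) × two z-phases.
With c≡cos(β/2)=0.947267 and s≡sin(β/2)=0.320446, N=[1·6·1·6]^{1/2}=6.000000
k: max(0,(-1)−(-1))=0 … min(2+(-1),2−(-1))=1
  k=0: (−1)^0·6.0000/(6)·0.9473^4·0.3204^0 = +0.805173
  k=1: (−1)^1·6.0000/(2)·0.9473^2·0.3204^2 = -0.276423
d^2_{-1,-1}(0.6524) = +0.805173 -0.276423 = +0.528750
|D^2_{-1,-1}|² = |d^2_{-1,-1}(β)|² = (+0.528750)² = 0.279576 (the z-rotation phases have unit modulus)

P=0.2796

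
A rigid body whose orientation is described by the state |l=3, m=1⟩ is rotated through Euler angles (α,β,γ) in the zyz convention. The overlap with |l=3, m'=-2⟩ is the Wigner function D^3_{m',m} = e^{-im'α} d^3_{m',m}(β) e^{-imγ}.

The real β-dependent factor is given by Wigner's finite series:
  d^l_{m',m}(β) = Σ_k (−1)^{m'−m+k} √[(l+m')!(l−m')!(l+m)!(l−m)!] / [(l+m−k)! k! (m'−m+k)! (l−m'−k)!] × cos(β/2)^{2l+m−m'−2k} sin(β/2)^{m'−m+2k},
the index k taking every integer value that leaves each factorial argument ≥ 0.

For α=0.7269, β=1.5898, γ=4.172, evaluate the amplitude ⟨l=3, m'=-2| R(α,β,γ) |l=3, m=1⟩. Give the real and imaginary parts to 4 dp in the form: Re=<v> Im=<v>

D^3_{-2,1}(0.7269,1.5898,4.172) = e^{-i·-2·0.7269}·d^3_{-2,1}(1.5898)·e^{-i·1·4.172}. Compute d first:
Half-angle: c=0.700356, s=0.713794. N=√(1·120·24·2)=75.894664
k∈{3,4} keeps every argument non-negative
  k=3: (−1)^0·75.8947/(12)·0.7004^3·0.7138^3 = +0.790141
  k=4: (−1)^1·75.8947/(24)·0.7004^1·0.7138^5 = -0.410376
d^3_{-2,1}(1.5898) = +0.790141 -0.410376 = +0.379765
Attach z-rotation phases: D = e^{-i(-2)(0.7269)}·(+0.379765)·e^{-i(1)(4.172)} = -0.346232-0.156029i

Re=-0.3462 Im=-0.1560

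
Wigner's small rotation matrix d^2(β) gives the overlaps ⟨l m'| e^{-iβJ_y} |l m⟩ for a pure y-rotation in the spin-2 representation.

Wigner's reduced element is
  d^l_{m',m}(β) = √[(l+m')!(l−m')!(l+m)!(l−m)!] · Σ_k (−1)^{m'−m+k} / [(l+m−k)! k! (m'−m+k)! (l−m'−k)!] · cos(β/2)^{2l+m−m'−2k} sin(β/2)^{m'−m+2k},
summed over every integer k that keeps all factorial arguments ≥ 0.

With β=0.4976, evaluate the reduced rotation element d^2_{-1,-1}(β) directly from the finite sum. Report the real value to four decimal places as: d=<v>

d^2_{-1,-1}(β=0.4976) via Wigner's sum:
c=cos(0.4976/2)=0.969209, s=sin(0.4976/2)=0.246241; N=√[1·6·1·6]=6.000000
Admissible k: 0..1 (factorial args all ≥0)
  k=0: (−1)^0·6.0000/(6)·0.9692^4·0.2462^0 = +0.882407
  k=1: (−1)^1·6.0000/(2)·0.9692^2·0.2462^2 = -0.170874
d^2_{-1,-1}(0.4976) = +0.882407 -0.170874 = +0.711533

d=0.7115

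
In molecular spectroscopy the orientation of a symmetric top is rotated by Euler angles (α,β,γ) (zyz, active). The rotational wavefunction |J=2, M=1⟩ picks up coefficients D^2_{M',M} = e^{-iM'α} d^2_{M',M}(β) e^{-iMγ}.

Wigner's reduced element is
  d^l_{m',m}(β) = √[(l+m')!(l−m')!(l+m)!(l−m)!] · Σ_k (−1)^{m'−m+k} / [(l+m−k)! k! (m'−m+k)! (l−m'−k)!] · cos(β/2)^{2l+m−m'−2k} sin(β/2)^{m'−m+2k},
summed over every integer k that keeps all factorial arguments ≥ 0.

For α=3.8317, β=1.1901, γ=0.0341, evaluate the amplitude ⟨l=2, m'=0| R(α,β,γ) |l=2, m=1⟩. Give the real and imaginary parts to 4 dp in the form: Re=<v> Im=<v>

Split into d^2_{0,1}(β=1.1901) × two z-phases.
With c≡cos(β/2)=0.828120 and s≡sin(β/2)=0.560550, N=[2·2·6·1]^{1/2}=4.898979
The bounds max(0,m−m')=1 and min(l+m,l−m')=2 give 2 terms
  k=1: (−1)^0·4.8990/(2)·0.8281^3·0.5606^1 = +0.779777
  k=2: (−1)^1·4.8990/(2)·0.8281^1·0.5606^3 = -0.357283
d^2_{0,1}(1.1901) = +0.779777 -0.357283 = +0.422494
Attach z-rotation phases: D = e^{-i(0)(3.8317)}·(+0.422494)·e^{-i(1)(0.0341)} = +0.422249-0.014404i

Re=0.4222 Im=-0.0144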